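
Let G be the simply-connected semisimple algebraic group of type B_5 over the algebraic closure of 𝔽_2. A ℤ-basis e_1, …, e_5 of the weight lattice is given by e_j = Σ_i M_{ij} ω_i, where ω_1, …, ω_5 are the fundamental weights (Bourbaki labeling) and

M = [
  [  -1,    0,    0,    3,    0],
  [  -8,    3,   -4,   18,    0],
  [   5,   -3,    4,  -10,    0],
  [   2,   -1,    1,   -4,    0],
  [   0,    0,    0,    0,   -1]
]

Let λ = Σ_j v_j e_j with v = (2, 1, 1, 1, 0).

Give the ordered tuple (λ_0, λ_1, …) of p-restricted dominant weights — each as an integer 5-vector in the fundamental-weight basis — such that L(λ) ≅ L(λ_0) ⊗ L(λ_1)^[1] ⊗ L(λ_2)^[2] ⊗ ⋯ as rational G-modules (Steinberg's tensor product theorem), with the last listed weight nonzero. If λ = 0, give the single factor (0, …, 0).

Converting to the ω-basis (c_i = row i of M dotted with v = (2, 1, 1, 1, 0)):
  c_1 = (-1)·(2) + (0)·(1) + (0)·(1) + (3)·(1) + (0)·(0) = 1
  c_2 = (-8)·(2) + (3)·(1) + (-4)·(1) + (18)·(1) + (0)·(0) = 1
  c_3 = (5)·(2) + (-3)·(1) + (4)·(1) + (-10)·(1) + (0)·(0) = 1
  c_4 = (2)·(2) + (-1)·(1) + (1)·(1) + (-4)·(1) + (0)·(0) = 0
  c_5 = (0)·(2) + (0)·(1) + (0)·(1) + (0)·(1) + (-1)·(0) = 0
Expand coordinatewise in base 2:
  c_1 = 1 = 1·2^0
  c_2 = 1 = 1·2^0
  c_3 = 1 = 1·2^0
  c_4 = 0
  c_5 = 0
Factor λ_0 = (1, 1, 1, 0, 0)

((1, 1, 1, 0, 0),)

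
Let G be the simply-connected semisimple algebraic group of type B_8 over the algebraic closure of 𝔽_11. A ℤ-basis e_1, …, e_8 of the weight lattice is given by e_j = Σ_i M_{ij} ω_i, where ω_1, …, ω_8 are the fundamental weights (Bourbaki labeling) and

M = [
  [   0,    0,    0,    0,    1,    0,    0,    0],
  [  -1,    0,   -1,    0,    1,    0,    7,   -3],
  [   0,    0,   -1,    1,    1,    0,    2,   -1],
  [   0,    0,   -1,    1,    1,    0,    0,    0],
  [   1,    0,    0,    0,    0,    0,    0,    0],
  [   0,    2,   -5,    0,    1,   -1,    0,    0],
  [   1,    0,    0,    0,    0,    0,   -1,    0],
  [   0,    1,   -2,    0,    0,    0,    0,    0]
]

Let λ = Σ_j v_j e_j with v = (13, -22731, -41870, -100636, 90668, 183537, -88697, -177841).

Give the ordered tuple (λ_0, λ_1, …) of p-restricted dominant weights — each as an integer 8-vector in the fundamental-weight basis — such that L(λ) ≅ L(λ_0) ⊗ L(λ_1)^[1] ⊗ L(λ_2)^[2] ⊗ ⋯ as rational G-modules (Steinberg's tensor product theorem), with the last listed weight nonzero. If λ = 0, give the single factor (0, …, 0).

((6, 3, 9, 2, 2, 3, 6, 3), (3, 3, 3, 7, 1, 10, 1, 2), (1, 10, 3, 10, 0, 3, 7, 9), (2, 0, 2, 1, 0, 9, 0, 1), (6, 3, 2, 2, 0, 4, 6, 4))

Change of basis e → ω: c = M·v where v = (13, -22731, -41870, -100636, 90668, 183537, -88697, -177841):
  c_1 = 0·13 + (0)·(-22731) + (0)·(-41870) + (0)·(-100636) + 1·90668 + 0·183537 + (0)·(-88697) + (0)·(-177841) = 90668
  c_2 = (-1)·(13) + (0)·(-22731) + (-1)·(-41870) + (0)·(-100636) + 1·90668 + 0·183537 + (7)·(-88697) + (-3)·(-177841) = 45169
  c_3 = 0·13 + (0)·(-22731) + (-1)·(-41870) + (1)·(-100636) + 1·90668 + 0·183537 + (2)·(-88697) + (-1)·(-177841) = 32349
  c_4 = 0·13 + (0)·(-22731) + (-1)·(-41870) + (1)·(-100636) + 1·90668 + 0·183537 + (0)·(-88697) + (0)·(-177841) = 31902
  c_5 = 1·13 + (0)·(-22731) + (0)·(-41870) + (0)·(-100636) + 0·90668 + 0·183537 + (0)·(-88697) + (0)·(-177841) = 13
  c_6 = 0·13 + (2)·(-22731) + (-5)·(-41870) + (0)·(-100636) + 1·90668 + (-1)·(183537) + (0)·(-88697) + (0)·(-177841) = 71019
  c_7 = 1·13 + (0)·(-22731) + (0)·(-41870) + (0)·(-100636) + 0·90668 + 0·183537 + (-1)·(-88697) + (0)·(-177841) = 88710
  c_8 = 0·13 + (1)·(-22731) + (-2)·(-41870) + (0)·(-100636) + 0·90668 + 0·183537 + (0)·(-88697) + (0)·(-177841) = 61009
Base-11 expansion of each c_i:
  c_1 = 90668 = 6·11^0 + 3·11^1 + 1·11^2 + 2·11^3 + 6·11^4
  c_2 = 45169 = 3·11^0 + 3·11^1 + 10·11^2 + 0·11^3 + 3·11^4
  c_3 = 32349 = 9·11^0 + 3·11^1 + 3·11^2 + 2·11^3 + 2·11^4
  c_4 = 31902 = 2·11^0 + 7·11^1 + 10·11^2 + 1·11^3 + 2·11^4
  c_5 = 13 = 2·11^0 + 1·11^1
  c_6 = 71019 = 3·11^0 + 10·11^1 + 3·11^2 + 9·11^3 + 4·11^4
  c_7 = 88710 = 6·11^0 + 1·11^1 + 7·11^2 + 0·11^3 + 6·11^4
  c_8 = 61009 = 3·11^0 + 2·11^1 + 9·11^2 + 1·11^3 + 4·11^4
λ_0 = (6, 3, 9, 2, 2, 3, 6, 3)
λ_1 = (3, 3, 3, 7, 1, 10, 1, 2)
λ_2 = (1, 10, 3, 10, 0, 3, 7, 9)
λ_3 = (2, 0, 2, 1, 0, 9, 0, 1)
λ_4 = (6, 3, 2, 2, 0, 4, 6, 4)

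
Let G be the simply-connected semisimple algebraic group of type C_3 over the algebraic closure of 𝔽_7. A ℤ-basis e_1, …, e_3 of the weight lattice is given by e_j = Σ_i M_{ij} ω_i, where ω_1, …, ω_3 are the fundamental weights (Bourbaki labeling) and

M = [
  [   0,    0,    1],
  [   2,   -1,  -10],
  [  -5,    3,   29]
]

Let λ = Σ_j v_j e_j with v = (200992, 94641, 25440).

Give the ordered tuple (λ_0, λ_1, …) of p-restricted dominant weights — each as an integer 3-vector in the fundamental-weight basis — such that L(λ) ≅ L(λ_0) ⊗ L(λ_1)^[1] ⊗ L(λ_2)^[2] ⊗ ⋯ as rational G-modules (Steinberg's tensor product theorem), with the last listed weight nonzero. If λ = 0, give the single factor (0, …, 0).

ω-coordinates c = M·v, v = (200992, 94641, 25440):
  c_1 = (0)·(200992) + (0)·(94641) + (1)·(25440) = 25440
  c_2 = (2)·(200992) + (-1)·(94641) + (-10)·(25440) = 52943
  c_3 = (-5)·(200992) + (3)·(94641) + (29)·(25440) = 16723
Writing each c_i in base p = 7:
  c_1 = 25440 = 2·7^0 + 1·7^1 + 1·7^2 + 4·7^3 + 3·7^4 + 1·7^5
  c_2 = 52943 = 2·7^0 + 3·7^1 + 2·7^2 + 0·7^3 + 1·7^4 + 3·7^5
  c_3 = 16723 = 0·7^0 + 2·7^1 + 5·7^2 + 6·7^3 + 6·7^4
p-restricted factor λ_0 = (2, 2, 0)
p-restricted factor λ_1 = (1, 3, 2)
p-restricted factor λ_2 = (1, 2, 5)
p-restricted factor λ_3 = (4, 0, 6)
p-restricted factor λ_4 = (3, 1, 6)
p-restricted factor λ_5 = (1, 3, 0)

((2, 2, 0), (1, 3, 2), (1, 2, 5), (4, 0, 6), (3, 1, 6), (1, 3, 0))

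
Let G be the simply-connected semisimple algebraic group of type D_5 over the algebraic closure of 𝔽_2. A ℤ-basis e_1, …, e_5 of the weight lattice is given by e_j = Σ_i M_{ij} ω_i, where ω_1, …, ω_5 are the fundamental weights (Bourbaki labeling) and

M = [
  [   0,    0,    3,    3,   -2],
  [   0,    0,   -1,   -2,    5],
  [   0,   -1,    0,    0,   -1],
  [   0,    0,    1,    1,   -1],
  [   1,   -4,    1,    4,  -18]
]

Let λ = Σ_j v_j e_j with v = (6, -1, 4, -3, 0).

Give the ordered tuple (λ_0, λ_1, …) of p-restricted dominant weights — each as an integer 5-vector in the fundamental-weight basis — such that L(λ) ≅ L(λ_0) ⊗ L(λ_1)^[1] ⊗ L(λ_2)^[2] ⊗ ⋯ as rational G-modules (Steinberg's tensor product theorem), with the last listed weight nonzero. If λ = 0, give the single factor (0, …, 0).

Converting to the ω-basis (c_i = row i of M dotted with v = (6, -1, 4, -3, 0)):
  c_1 = (0)·(6) + (0)·(-1) + (3)·(4) + (3)·(-3) + (-2)·(0) = 3
  c_2 = (0)·(6) + (0)·(-1) + (-1)·(4) + (-2)·(-3) + (5)·(0) = 2
  c_3 = (0)·(6) + (-1)·(-1) + (0)·(4) + (0)·(-3) + (-1)·(0) = 1
  c_4 = (0)·(6) + (0)·(-1) + (1)·(4) + (1)·(-3) + (-1)·(0) = 1
  c_5 = (1)·(6) + (-4)·(-1) + (1)·(4) + (4)·(-3) + (-18)·(0) = 2
Expand coordinatewise in base 2:
  c_1 = 3 = 1·2^0 + 1·2^1
  c_2 = 2 = 0·2^0 + 1·2^1
  c_3 = 1 = 1·2^0
  c_4 = 1 = 1·2^0
  c_5 = 2 = 0·2^0 + 1·2^1
p-restricted factor λ_0 = (1, 0, 1, 1, 0)
p-restricted factor λ_1 = (1, 1, 0, 0, 1)

((1, 0, 1, 1, 0), (1, 1, 0, 0, 1))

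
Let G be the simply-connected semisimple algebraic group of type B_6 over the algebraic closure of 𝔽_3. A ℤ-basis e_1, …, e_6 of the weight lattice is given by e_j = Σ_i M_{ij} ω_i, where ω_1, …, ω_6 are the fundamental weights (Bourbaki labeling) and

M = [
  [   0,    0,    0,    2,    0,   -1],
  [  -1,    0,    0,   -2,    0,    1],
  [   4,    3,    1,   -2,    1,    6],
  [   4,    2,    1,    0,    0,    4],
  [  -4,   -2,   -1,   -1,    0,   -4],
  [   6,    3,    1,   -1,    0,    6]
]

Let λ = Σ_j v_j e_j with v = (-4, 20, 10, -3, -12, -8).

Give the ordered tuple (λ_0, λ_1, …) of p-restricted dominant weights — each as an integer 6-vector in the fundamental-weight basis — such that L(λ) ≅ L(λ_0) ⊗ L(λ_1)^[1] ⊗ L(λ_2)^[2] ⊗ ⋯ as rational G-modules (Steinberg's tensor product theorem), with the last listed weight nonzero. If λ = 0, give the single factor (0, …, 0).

((2, 2, 0, 2, 1, 1),)

Change of basis e → ω: c = M·v where v = (-4, 20, 10, -3, -12, -8):
  c_1 = (0)·(-4) + (0)·(20) + (0)·(10) + (2)·(-3) + (0)·(-12) + (-1)·(-8) = 2
  c_2 = (-1)·(-4) + (0)·(20) + (0)·(10) + (-2)·(-3) + (0)·(-12) + (1)·(-8) = 2
  c_3 = (4)·(-4) + (3)·(20) + (1)·(10) + (-2)·(-3) + (1)·(-12) + (6)·(-8) = 0
  c_4 = (4)·(-4) + (2)·(20) + (1)·(10) + (0)·(-3) + (0)·(-12) + (4)·(-8) = 2
  c_5 = (-4)·(-4) + (-2)·(20) + (-1)·(10) + (-1)·(-3) + (0)·(-12) + (-4)·(-8) = 1
  c_6 = (6)·(-4) + (3)·(20) + (1)·(10) + (-1)·(-3) + (0)·(-12) + (6)·(-8) = 1
Expand coordinatewise in base 3:
  c_1 = 2 = 2·3^0
  c_2 = 2 = 2·3^0
  c_3 = 0
  c_4 = 2 = 2·3^0
  c_5 = 1 = 1·3^0
  c_6 = 1 = 1·3^0
p-restricted factor λ_0 = (2, 2, 0, 2, 1, 1)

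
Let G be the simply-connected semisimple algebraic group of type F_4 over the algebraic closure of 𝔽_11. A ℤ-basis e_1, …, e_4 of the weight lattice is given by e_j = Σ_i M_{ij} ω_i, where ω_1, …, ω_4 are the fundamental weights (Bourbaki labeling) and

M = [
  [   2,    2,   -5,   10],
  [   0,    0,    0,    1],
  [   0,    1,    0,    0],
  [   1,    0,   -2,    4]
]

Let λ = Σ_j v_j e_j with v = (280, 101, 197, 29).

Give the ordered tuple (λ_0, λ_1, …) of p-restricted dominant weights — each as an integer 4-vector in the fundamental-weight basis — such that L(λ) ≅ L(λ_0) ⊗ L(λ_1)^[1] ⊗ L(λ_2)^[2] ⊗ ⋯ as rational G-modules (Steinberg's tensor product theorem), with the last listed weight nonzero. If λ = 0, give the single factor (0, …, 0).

((1, 7, 2, 2), (6, 2, 9, 0))

ω-coordinates c = M·v, v = (280, 101, 197, 29):
  c_1 = 2*280 + 2*101 + -5*197 + 10*29 = 67
  c_2 = 0*280 + 0*101 + 0*197 + 1*29 = 29
  c_3 = 0*280 + 1*101 + 0*197 + 0*29 = 101
  c_4 = 1*280 + 0*101 + -2*197 + 4*29 = 2
Expand coordinatewise in base 11:
  c_1 = 67 = 1·11^0 + 6·11^1
  c_2 = 29 = 7·11^0 + 2·11^1
  c_3 = 101 = 2·11^0 + 9·11^1
  c_4 = 2 = 2·11^0
p-restricted factor λ_0 = (1, 7, 2, 2)
p-restricted factor λ_1 = (6, 2, 9, 0)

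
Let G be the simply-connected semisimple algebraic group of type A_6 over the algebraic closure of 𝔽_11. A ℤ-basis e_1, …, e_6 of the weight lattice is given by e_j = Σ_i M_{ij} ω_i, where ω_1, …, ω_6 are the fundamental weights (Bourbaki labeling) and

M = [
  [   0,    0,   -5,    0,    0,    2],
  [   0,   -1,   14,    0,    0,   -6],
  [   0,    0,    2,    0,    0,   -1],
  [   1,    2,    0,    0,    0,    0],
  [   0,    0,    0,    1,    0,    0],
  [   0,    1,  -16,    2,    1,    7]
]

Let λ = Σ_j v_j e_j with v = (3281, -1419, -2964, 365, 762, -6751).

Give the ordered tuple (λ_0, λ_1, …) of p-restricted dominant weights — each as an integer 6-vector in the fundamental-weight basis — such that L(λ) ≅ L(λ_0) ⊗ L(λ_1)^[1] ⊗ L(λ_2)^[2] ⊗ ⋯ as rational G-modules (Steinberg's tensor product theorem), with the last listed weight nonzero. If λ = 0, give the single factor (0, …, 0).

Change of basis e → ω: c = M·v where v = (3281, -1419, -2964, 365, 762, -6751):
  c_1 = 0·3281 + (0)·(-1419) + (-5)·(-2964) + 0·365 + 0·762 + (2)·(-6751) = 1318
  c_2 = 0·3281 + (-1)·(-1419) + (14)·(-2964) + 0·365 + 0·762 + (-6)·(-6751) = 429
  c_3 = 0·3281 + (0)·(-1419) + (2)·(-2964) + 0·365 + 0·762 + (-1)·(-6751) = 823
  c_4 = 1·3281 + (2)·(-1419) + (0)·(-2964) + 0·365 + 0·762 + (0)·(-6751) = 443
  c_5 = 0·3281 + (0)·(-1419) + (0)·(-2964) + 1·365 + 0·762 + (0)·(-6751) = 365
  c_6 = 0·3281 + (1)·(-1419) + (-16)·(-2964) + 2·365 + 1·762 + (7)·(-6751) = 240
Base-11 expansion of each c_i:
  c_1 = 1318 = 9·11^0 + 9·11^1 + 10·11^2
  c_2 = 429 = 0·11^0 + 6·11^1 + 3·11^2
  c_3 = 823 = 9·11^0 + 8·11^1 + 6·11^2
  c_4 = 443 = 3·11^0 + 7·11^1 + 3·11^2
  c_5 = 365 = 2·11^0 + 0·11^1 + 3·11^2
  c_6 = 240 = 9·11^0 + 10·11^1 + 1·11^2
p-restricted factor λ_0 = (9, 0, 9, 3, 2, 9)
p-restricted factor λ_1 = (9, 6, 8, 7, 0, 10)
p-restricted factor λ_2 = (10, 3, 6, 3, 3, 1)

((9, 0, 9, 3, 2, 9), (9, 6, 8, 7, 0, 10), (10, 3, 6, 3, 3, 1))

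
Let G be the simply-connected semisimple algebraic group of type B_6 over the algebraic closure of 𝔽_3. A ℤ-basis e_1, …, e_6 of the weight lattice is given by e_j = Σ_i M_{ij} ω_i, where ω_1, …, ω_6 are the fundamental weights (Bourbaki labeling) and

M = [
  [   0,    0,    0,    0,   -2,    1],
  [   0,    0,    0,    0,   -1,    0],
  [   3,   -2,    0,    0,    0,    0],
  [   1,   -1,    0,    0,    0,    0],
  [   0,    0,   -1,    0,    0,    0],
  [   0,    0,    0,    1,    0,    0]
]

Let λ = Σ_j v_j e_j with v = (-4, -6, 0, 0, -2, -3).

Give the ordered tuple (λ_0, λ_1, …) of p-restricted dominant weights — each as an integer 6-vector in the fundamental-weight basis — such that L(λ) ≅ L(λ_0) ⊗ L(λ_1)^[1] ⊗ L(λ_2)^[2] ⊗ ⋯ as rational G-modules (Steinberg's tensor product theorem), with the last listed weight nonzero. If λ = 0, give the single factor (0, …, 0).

((1, 2, 0, 2, 0, 0),)

Compute c_i = Σ_j M_{ij} v_j with v = (-4, -6, 0, 0, -2, -3):
  c_1 = (0)·(-4) + (0)·(-6) + (0)·(0) + (0)·(0) + (-2)·(-2) + (1)·(-3) = 1
  c_2 = (0)·(-4) + (0)·(-6) + (0)·(0) + (0)·(0) + (-1)·(-2) + (0)·(-3) = 2
  c_3 = (3)·(-4) + (-2)·(-6) + (0)·(0) + (0)·(0) + (0)·(-2) + (0)·(-3) = 0
  c_4 = (1)·(-4) + (-1)·(-6) + (0)·(0) + (0)·(0) + (0)·(-2) + (0)·(-3) = 2
  c_5 = (0)·(-4) + (0)·(-6) + (-1)·(0) + (0)·(0) + (0)·(-2) + (0)·(-3) = 0
  c_6 = (0)·(-4) + (0)·(-6) + (0)·(0) + (1)·(0) + (0)·(-2) + (0)·(-3) = 0
Expand coordinatewise in base 3:
  c_1 = 1 = 1·3^0
  c_2 = 2 = 2·3^0
  c_3 = 0
  c_4 = 2 = 2·3^0
  c_5 = 0
  c_6 = 0
λ_0 = (1, 2, 0, 2, 0, 0)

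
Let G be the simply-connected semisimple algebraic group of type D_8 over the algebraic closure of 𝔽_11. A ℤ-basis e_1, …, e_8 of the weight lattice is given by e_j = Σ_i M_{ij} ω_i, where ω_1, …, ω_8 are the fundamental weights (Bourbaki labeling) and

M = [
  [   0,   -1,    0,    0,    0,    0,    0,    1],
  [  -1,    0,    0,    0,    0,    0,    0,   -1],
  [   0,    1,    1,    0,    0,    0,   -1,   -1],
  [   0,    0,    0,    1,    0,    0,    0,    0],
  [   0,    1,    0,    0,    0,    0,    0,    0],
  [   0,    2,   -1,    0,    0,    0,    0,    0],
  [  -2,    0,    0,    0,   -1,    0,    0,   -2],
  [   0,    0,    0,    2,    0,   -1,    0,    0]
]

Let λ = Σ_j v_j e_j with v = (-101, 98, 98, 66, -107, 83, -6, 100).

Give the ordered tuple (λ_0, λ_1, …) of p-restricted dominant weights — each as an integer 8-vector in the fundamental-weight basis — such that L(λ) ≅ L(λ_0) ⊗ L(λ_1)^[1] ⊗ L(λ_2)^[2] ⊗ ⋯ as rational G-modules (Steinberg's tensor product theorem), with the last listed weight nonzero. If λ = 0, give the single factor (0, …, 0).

((2, 1, 3, 0, 10, 10, 10, 5), (0, 0, 9, 6, 8, 8, 9, 4))

Change of basis e → ω: c = M·v where v = (-101, 98, 98, 66, -107, 83, -6, 100):
  c_1 = (0)·(-101) + (-1)·(98) + (0)·(98) + (0)·(66) + (0)·(-107) + (0)·(83) + (0)·(-6) + (1)·(100) = 2
  c_2 = (-1)·(-101) + (0)·(98) + (0)·(98) + (0)·(66) + (0)·(-107) + (0)·(83) + (0)·(-6) + (-1)·(100) = 1
  c_3 = (0)·(-101) + (1)·(98) + (1)·(98) + (0)·(66) + (0)·(-107) + (0)·(83) + (-1)·(-6) + (-1)·(100) = 102
  c_4 = (0)·(-101) + (0)·(98) + (0)·(98) + (1)·(66) + (0)·(-107) + (0)·(83) + (0)·(-6) + (0)·(100) = 66
  c_5 = (0)·(-101) + (1)·(98) + (0)·(98) + (0)·(66) + (0)·(-107) + (0)·(83) + (0)·(-6) + (0)·(100) = 98
  c_6 = (0)·(-101) + (2)·(98) + (-1)·(98) + (0)·(66) + (0)·(-107) + (0)·(83) + (0)·(-6) + (0)·(100) = 98
  c_7 = (-2)·(-101) + (0)·(98) + (0)·(98) + (0)·(66) + (-1)·(-107) + (0)·(83) + (0)·(-6) + (-2)·(100) = 109
  c_8 = (0)·(-101) + (0)·(98) + (0)·(98) + (2)·(66) + (0)·(-107) + (-1)·(83) + (0)·(-6) + (0)·(100) = 49
Writing each c_i in base p = 11:
  c_1 = 2 = 2·11^0
  c_2 = 1 = 1·11^0
  c_3 = 102 = 3·11^0 + 9·11^1
  c_4 = 66 = 0·11^0 + 6·11^1
  c_5 = 98 = 10·11^0 + 8·11^1
  c_6 = 98 = 10·11^0 + 8·11^1
  c_7 = 109 = 10·11^0 + 9·11^1
  c_8 = 49 = 5·11^0 + 4·11^1
λ_0 = (2, 1, 3, 0, 10, 10, 10, 5)
λ_1 = (0, 0, 9, 6, 8, 8, 9, 4)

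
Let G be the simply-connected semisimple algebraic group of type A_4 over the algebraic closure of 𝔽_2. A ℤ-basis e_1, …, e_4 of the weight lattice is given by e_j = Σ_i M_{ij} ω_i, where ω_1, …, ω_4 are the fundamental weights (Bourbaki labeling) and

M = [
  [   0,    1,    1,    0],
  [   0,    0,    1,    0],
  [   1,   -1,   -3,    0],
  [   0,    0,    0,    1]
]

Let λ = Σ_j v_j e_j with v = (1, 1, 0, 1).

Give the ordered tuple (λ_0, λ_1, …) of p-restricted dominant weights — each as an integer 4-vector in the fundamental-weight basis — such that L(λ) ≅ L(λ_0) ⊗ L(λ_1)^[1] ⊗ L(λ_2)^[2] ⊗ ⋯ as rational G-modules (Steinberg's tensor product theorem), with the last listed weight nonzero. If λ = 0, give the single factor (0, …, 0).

((1, 0, 0, 1),)

Compute c_i = Σ_j M_{ij} v_j with v = (1, 1, 0, 1):
  c_1 = (0)·(1) + (1)·(1) + (1)·(0) + (0)·(1) = 1
  c_2 = (0)·(1) + (0)·(1) + (1)·(0) + (0)·(1) = 0
  c_3 = (1)·(1) + (-1)·(1) + (-3)·(0) + (0)·(1) = 0
  c_4 = (0)·(1) + (0)·(1) + (0)·(0) + (1)·(1) = 1
Writing each c_i in base p = 2:
  c_1 = 1 = 1·2^0
  c_2 = 0
  c_3 = 0
  c_4 = 1 = 1·2^0
p-restricted factor λ_0 = (1, 0, 0, 1)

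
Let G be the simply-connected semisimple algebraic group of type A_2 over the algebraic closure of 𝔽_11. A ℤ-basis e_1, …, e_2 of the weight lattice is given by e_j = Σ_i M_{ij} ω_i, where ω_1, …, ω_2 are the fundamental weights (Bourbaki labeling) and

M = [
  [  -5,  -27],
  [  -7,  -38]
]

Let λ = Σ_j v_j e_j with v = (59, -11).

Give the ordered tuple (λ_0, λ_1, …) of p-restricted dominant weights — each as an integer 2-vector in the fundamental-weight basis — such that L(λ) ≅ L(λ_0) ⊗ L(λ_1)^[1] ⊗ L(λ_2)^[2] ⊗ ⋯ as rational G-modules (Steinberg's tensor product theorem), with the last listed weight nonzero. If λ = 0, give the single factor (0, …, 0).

((2, 5),)

Change of basis e → ω: c = M·v where v = (59, -11):
  c_1 = (-5)·(59) + (-27)·(-11) = 2
  c_2 = (-7)·(59) + (-38)·(-11) = 5
Base-11 expansion of each c_i:
  c_1 = 2 = 2·11^0
  c_2 = 5 = 5·11^0
Factor λ_0 = (2, 5)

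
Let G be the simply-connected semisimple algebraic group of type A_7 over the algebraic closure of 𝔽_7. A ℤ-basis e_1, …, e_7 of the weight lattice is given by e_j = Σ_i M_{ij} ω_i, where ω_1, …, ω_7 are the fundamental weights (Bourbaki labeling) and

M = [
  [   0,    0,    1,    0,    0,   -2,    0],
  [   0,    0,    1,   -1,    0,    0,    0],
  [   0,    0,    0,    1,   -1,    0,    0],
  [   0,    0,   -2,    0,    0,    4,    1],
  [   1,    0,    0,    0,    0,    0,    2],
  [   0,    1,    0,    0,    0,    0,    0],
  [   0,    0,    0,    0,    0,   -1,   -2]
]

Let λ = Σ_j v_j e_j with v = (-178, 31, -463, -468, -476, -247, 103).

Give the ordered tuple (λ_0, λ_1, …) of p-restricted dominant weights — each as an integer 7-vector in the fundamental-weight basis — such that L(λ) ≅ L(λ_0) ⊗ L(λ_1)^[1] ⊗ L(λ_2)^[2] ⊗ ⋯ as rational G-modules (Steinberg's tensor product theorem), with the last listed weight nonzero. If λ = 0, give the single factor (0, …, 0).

Converting to the ω-basis (c_i = row i of M dotted with v = (-178, 31, -463, -468, -476, -247, 103)):
  c_1 = (0)·(-178) + (0)·(31) + (1)·(-463) + (0)·(-468) + (0)·(-476) + (-2)·(-247) + (0)·(103) = 31
  c_2 = (0)·(-178) + (0)·(31) + (1)·(-463) + (-1)·(-468) + (0)·(-476) + (0)·(-247) + (0)·(103) = 5
  c_3 = (0)·(-178) + (0)·(31) + (0)·(-463) + (1)·(-468) + (-1)·(-476) + (0)·(-247) + (0)·(103) = 8
  c_4 = (0)·(-178) + (0)·(31) + (-2)·(-463) + (0)·(-468) + (0)·(-476) + (4)·(-247) + (1)·(103) = 41
  c_5 = (1)·(-178) + (0)·(31) + (0)·(-463) + (0)·(-468) + (0)·(-476) + (0)·(-247) + (2)·(103) = 28
  c_6 = (0)·(-178) + (1)·(31) + (0)·(-463) + (0)·(-468) + (0)·(-476) + (0)·(-247) + (0)·(103) = 31
  c_7 = (0)·(-178) + (0)·(31) + (0)·(-463) + (0)·(-468) + (0)·(-476) + (-1)·(-247) + (-2)·(103) = 41
Writing each c_i in base p = 7:
  c_1 = 31 = 3·7^0 + 4·7^1
  c_2 = 5 = 5·7^0
  c_3 = 8 = 1·7^0 + 1·7^1
  c_4 = 41 = 6·7^0 + 5·7^1
  c_5 = 28 = 0·7^0 + 4·7^1
  c_6 = 31 = 3·7^0 + 4·7^1
  c_7 = 41 = 6·7^0 + 5·7^1
λ_0 = (3, 5, 1, 6, 0, 3, 6)
λ_1 = (4, 0, 1, 5, 4, 4, 5)

((3, 5, 1, 6, 0, 3, 6), (4, 0, 1, 5, 4, 4, 5))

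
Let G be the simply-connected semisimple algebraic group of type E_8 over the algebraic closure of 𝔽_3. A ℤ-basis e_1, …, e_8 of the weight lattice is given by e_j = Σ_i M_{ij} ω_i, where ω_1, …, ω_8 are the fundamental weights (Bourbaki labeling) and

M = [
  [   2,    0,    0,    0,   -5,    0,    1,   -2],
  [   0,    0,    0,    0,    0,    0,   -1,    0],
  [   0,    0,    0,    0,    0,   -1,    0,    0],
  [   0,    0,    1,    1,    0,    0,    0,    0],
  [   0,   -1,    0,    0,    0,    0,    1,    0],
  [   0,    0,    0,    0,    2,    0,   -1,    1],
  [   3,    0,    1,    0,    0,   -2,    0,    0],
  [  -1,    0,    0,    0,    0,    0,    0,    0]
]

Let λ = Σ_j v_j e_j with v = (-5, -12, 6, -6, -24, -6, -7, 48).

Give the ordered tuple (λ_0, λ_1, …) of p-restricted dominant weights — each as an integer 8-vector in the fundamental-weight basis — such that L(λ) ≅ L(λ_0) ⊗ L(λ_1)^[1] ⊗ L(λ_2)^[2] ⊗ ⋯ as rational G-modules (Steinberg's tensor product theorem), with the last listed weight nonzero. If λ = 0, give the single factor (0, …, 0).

Compute c_i = Σ_j M_{ij} v_j with v = (-5, -12, 6, -6, -24, -6, -7, 48):
  c_1 = (2)·(-5) + (0)·(-12) + (0)·(6) + (0)·(-6) + (-5)·(-24) + (0)·(-6) + (1)·(-7) + (-2)·(48) = 7
  c_2 = (0)·(-5) + (0)·(-12) + (0)·(6) + (0)·(-6) + (0)·(-24) + (0)·(-6) + (-1)·(-7) + (0)·(48) = 7
  c_3 = (0)·(-5) + (0)·(-12) + (0)·(6) + (0)·(-6) + (0)·(-24) + (-1)·(-6) + (0)·(-7) + (0)·(48) = 6
  c_4 = (0)·(-5) + (0)·(-12) + (1)·(6) + (1)·(-6) + (0)·(-24) + (0)·(-6) + (0)·(-7) + (0)·(48) = 0
  c_5 = (0)·(-5) + (-1)·(-12) + (0)·(6) + (0)·(-6) + (0)·(-24) + (0)·(-6) + (1)·(-7) + (0)·(48) = 5
  c_6 = (0)·(-5) + (0)·(-12) + (0)·(6) + (0)·(-6) + (2)·(-24) + (0)·(-6) + (-1)·(-7) + (1)·(48) = 7
  c_7 = (3)·(-5) + (0)·(-12) + (1)·(6) + (0)·(-6) + (0)·(-24) + (-2)·(-6) + (0)·(-7) + (0)·(48) = 3
  c_8 = (-1)·(-5) + (0)·(-12) + (0)·(6) + (0)·(-6) + (0)·(-24) + (0)·(-6) + (0)·(-7) + (0)·(48) = 5
Expand coordinatewise in base 3:
  c_1 = 7 = 1·3^0 + 2·3^1
  c_2 = 7 = 1·3^0 + 2·3^1
  c_3 = 6 = 0·3^0 + 2·3^1
  c_4 = 0
  c_5 = 5 = 2·3^0 + 1·3^1
  c_6 = 7 = 1·3^0 + 2·3^1
  c_7 = 3 = 0·3^0 + 1·3^1
  c_8 = 5 = 2·3^0 + 1·3^1
λ_0 = (1, 1, 0, 0, 2, 1, 0, 2)
λ_1 = (2, 2, 2, 0, 1, 2, 1, 1)

((1, 1, 0, 0, 2, 1, 0, 2), (2, 2, 2, 0, 1, 2, 1, 1))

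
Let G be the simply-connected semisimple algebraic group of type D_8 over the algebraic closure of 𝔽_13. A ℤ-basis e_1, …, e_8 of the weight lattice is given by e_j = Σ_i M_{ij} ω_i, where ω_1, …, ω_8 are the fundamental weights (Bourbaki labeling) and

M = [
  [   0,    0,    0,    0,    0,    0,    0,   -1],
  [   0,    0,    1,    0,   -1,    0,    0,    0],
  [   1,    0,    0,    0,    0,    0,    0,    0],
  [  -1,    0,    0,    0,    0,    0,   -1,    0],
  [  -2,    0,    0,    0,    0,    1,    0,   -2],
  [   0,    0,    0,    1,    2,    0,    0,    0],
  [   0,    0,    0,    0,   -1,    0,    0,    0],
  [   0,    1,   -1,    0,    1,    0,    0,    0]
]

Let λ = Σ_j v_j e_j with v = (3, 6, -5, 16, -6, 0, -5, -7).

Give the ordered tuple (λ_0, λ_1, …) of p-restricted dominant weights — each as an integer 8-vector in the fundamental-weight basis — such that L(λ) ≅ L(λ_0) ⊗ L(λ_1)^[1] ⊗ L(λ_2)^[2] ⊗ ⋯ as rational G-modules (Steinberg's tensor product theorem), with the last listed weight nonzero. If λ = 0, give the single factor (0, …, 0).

ω-coordinates c = M·v, v = (3, 6, -5, 16, -6, 0, -5, -7):
  c_1 = 0*3 + 0*6 + 0*-5 + 0*16 + 0*-6 + 0*0 + 0*-5 + -1*-7 = 7
  c_2 = 0*3 + 0*6 + 1*-5 + 0*16 + -1*-6 + 0*0 + 0*-5 + 0*-7 = 1
  c_3 = 1*3 + 0*6 + 0*-5 + 0*16 + 0*-6 + 0*0 + 0*-5 + 0*-7 = 3
  c_4 = -1*3 + 0*6 + 0*-5 + 0*16 + 0*-6 + 0*0 + -1*-5 + 0*-7 = 2
  c_5 = -2*3 + 0*6 + 0*-5 + 0*16 + 0*-6 + 1*0 + 0*-5 + -2*-7 = 8
  c_6 = 0*3 + 0*6 + 0*-5 + 1*16 + 2*-6 + 0*0 + 0*-5 + 0*-7 = 4
  c_7 = 0*3 + 0*6 + 0*-5 + 0*16 + -1*-6 + 0*0 + 0*-5 + 0*-7 = 6
  c_8 = 0*3 + 1*6 + -1*-5 + 0*16 + 1*-6 + 0*0 + 0*-5 + 0*-7 = 5
Expand coordinatewise in base 13:
  c_1 = 7 = 7·13^0
  c_2 = 1 = 1·13^0
  c_3 = 3 = 3·13^0
  c_4 = 2 = 2·13^0
  c_5 = 8 = 8·13^0
  c_6 = 4 = 4·13^0
  c_7 = 6 = 6·13^0
  c_8 = 5 = 5·13^0
p-restricted factor λ_0 = (7, 1, 3, 2, 8, 4, 6, 5)

((7, 1, 3, 2, 8, 4, 6, 5),)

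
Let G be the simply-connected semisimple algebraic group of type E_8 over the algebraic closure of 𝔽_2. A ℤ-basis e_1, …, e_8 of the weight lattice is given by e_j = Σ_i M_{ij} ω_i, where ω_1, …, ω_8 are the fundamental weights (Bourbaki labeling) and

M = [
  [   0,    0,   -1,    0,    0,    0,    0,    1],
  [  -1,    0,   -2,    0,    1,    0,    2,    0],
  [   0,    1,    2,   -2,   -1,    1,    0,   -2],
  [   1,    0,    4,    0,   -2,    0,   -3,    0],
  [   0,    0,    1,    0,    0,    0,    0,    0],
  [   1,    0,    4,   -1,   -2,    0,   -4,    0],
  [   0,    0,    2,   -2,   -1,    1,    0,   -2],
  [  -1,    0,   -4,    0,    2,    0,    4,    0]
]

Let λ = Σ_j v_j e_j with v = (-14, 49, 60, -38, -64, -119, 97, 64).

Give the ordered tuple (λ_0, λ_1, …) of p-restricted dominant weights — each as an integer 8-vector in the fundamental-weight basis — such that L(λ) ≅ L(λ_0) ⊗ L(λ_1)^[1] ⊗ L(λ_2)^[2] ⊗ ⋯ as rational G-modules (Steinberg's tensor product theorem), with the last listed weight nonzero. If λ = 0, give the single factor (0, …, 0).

ω-coordinates c = M·v, v = (-14, 49, 60, -38, -64, -119, 97, 64):
  c_1 = (0)·(-14) + (0)·(49) + (-1)·(60) + (0)·(-38) + (0)·(-64) + (0)·(-119) + (0)·(97) + (1)·(64) = 4
  c_2 = (-1)·(-14) + (0)·(49) + (-2)·(60) + (0)·(-38) + (1)·(-64) + (0)·(-119) + (2)·(97) + (0)·(64) = 24
  c_3 = (0)·(-14) + (1)·(49) + (2)·(60) + (-2)·(-38) + (-1)·(-64) + (1)·(-119) + (0)·(97) + (-2)·(64) = 62
  c_4 = (1)·(-14) + (0)·(49) + (4)·(60) + (0)·(-38) + (-2)·(-64) + (0)·(-119) + (-3)·(97) + (0)·(64) = 63
  c_5 = (0)·(-14) + (0)·(49) + (1)·(60) + (0)·(-38) + (0)·(-64) + (0)·(-119) + (0)·(97) + (0)·(64) = 60
  c_6 = (1)·(-14) + (0)·(49) + (4)·(60) + (-1)·(-38) + (-2)·(-64) + (0)·(-119) + (-4)·(97) + (0)·(64) = 4
  c_7 = (0)·(-14) + (0)·(49) + (2)·(60) + (-2)·(-38) + (-1)·(-64) + (1)·(-119) + (0)·(97) + (-2)·(64) = 13
  c_8 = (-1)·(-14) + (0)·(49) + (-4)·(60) + (0)·(-38) + (2)·(-64) + (0)·(-119) + (4)·(97) + (0)·(64) = 34
Expand coordinatewise in base 2:
  c_1 = 4 = 0·2^0 + 0·2^1 + 1·2^2
  c_2 = 24 = 0·2^0 + 0·2^1 + 0·2^2 + 1·2^3 + 1·2^4
  c_3 = 62 = 0·2^0 + 1·2^1 + 1·2^2 + 1·2^3 + 1·2^4 + 1·2^5
  c_4 = 63 = 1·2^0 + 1·2^1 + 1·2^2 + 1·2^3 + 1·2^4 + 1·2^5
  c_5 = 60 = 0·2^0 + 0·2^1 + 1·2^2 + 1·2^3 + 1·2^4 + 1·2^5
  c_6 = 4 = 0·2^0 + 0·2^1 + 1·2^2
  c_7 = 13 = 1·2^0 + 0·2^1 + 1·2^2 + 1·2^3
  c_8 = 34 = 0·2^0 + 1·2^1 + 0·2^2 + 0·2^3 + 0·2^4 + 1·2^5
λ_0 = (0, 0, 0, 1, 0, 0, 1, 0)
λ_1 = (0, 0, 1, 1, 0, 0, 0, 1)
λ_2 = (1, 0, 1, 1, 1, 1, 1, 0)
λ_3 = (0, 1, 1, 1, 1, 0, 1, 0)
λ_4 = (0, 1, 1, 1, 1, 0, 0, 0)
λ_5 = (0, 0, 1, 1, 1, 0, 0, 1)

((0, 0, 0, 1, 0, 0, 1, 0), (0, 0, 1, 1, 0, 0, 0, 1), (1, 0, 1, 1, 1, 1, 1, 0), (0, 1, 1, 1, 1, 0, 1, 0), (0, 1, 1, 1, 1, 0, 0, 0), (0, 0, 1, 1, 1, 0, 0, 1))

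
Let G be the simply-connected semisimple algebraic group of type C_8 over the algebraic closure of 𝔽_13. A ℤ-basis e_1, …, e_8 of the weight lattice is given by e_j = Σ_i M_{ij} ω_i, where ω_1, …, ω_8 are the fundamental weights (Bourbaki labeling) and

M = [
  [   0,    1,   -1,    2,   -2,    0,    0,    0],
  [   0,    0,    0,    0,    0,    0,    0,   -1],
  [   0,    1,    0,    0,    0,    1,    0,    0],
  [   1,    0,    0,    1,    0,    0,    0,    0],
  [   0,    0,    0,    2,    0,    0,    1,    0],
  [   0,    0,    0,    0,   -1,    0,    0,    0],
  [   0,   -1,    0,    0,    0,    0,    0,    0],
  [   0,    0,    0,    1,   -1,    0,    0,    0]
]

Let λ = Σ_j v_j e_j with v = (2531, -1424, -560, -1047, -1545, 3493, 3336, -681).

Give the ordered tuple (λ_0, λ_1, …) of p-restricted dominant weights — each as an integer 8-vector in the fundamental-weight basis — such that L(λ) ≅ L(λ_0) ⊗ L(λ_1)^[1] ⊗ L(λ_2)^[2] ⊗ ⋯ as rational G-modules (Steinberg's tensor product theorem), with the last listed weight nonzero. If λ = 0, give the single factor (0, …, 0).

((2, 5, 2, 2, 7, 11, 7, 4), (10, 0, 3, 10, 4, 1, 5, 12), (0, 4, 12, 8, 7, 9, 8, 2))

Change of basis e → ω: c = M·v where v = (2531, -1424, -560, -1047, -1545, 3493, 3336, -681):
  c_1 = 0*2531 + 1*-1424 + -1*-560 + 2*-1047 + -2*-1545 + 0*3493 + 0*3336 + 0*-681 = 132
  c_2 = 0*2531 + 0*-1424 + 0*-560 + 0*-1047 + 0*-1545 + 0*3493 + 0*3336 + -1*-681 = 681
  c_3 = 0*2531 + 1*-1424 + 0*-560 + 0*-1047 + 0*-1545 + 1*3493 + 0*3336 + 0*-681 = 2069
  c_4 = 1*2531 + 0*-1424 + 0*-560 + 1*-1047 + 0*-1545 + 0*3493 + 0*3336 + 0*-681 = 1484
  c_5 = 0*2531 + 0*-1424 + 0*-560 + 2*-1047 + 0*-1545 + 0*3493 + 1*3336 + 0*-681 = 1242
  c_6 = 0*2531 + 0*-1424 + 0*-560 + 0*-1047 + -1*-1545 + 0*3493 + 0*3336 + 0*-681 = 1545
  c_7 = 0*2531 + -1*-1424 + 0*-560 + 0*-1047 + 0*-1545 + 0*3493 + 0*3336 + 0*-681 = 1424
  c_8 = 0*2531 + 0*-1424 + 0*-560 + 1*-1047 + -1*-1545 + 0*3493 + 0*3336 + 0*-681 = 498
Expand coordinatewise in base 13:
  c_1 = 132 = 2·13^0 + 10·13^1
  c_2 = 681 = 5·13^0 + 0·13^1 + 4·13^2
  c_3 = 2069 = 2·13^0 + 3·13^1 + 12·13^2
  c_4 = 1484 = 2·13^0 + 10·13^1 + 8·13^2
  c_5 = 1242 = 7·13^0 + 4·13^1 + 7·13^2
  c_6 = 1545 = 11·13^0 + 1·13^1 + 9·13^2
  c_7 = 1424 = 7·13^0 + 5·13^1 + 8·13^2
  c_8 = 498 = 4·13^0 + 12·13^1 + 2·13^2
λ_0 = (2, 5, 2, 2, 7, 11, 7, 4)
λ_1 = (10, 0, 3, 10, 4, 1, 5, 12)
λ_2 = (0, 4, 12, 8, 7, 9, 8, 2)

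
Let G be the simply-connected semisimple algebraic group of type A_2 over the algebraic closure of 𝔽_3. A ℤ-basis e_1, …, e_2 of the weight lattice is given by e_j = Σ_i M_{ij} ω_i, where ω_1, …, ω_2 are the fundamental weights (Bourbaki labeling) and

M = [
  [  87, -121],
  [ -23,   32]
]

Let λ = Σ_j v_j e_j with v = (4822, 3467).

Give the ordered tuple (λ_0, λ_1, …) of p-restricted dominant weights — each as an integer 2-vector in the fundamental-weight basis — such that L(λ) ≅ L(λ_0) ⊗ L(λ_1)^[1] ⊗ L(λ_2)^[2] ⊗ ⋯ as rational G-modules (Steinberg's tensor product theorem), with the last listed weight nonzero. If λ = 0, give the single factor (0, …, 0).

((1, 2), (2, 0), (0, 1), (0, 1))

Converting to the ω-basis (c_i = row i of M dotted with v = (4822, 3467)):
  c_1 = 87·4822 + (-121)·(3467) = 7
  c_2 = (-23)·(4822) + 32·3467 = 38
Base-3 expansion of each c_i:
  c_1 = 7 = 1·3^0 + 2·3^1
  c_2 = 38 = 2·3^0 + 0·3^1 + 1·3^2 + 1·3^3
λ_0 = (1, 2)
λ_1 = (2, 0)
λ_2 = (0, 1)
λ_3 = (0, 1)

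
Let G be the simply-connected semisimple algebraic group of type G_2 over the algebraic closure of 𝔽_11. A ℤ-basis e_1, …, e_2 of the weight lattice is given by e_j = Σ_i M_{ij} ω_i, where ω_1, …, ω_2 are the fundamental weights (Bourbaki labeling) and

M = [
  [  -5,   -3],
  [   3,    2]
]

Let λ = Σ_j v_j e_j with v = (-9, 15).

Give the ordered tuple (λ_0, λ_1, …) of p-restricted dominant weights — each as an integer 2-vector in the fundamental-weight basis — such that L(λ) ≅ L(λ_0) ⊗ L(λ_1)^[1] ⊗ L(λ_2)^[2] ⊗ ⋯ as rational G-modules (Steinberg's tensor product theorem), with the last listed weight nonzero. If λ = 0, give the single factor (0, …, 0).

((0, 3),)

ω-coordinates c = M·v, v = (-9, 15):
  c_1 = (-5)·(-9) + (-3)·(15) = 0
  c_2 = (3)·(-9) + (2)·(15) = 3
Writing each c_i in base p = 11:
  c_1 = 0
  c_2 = 3 = 3·11^0
Factor λ_0 = (0, 3)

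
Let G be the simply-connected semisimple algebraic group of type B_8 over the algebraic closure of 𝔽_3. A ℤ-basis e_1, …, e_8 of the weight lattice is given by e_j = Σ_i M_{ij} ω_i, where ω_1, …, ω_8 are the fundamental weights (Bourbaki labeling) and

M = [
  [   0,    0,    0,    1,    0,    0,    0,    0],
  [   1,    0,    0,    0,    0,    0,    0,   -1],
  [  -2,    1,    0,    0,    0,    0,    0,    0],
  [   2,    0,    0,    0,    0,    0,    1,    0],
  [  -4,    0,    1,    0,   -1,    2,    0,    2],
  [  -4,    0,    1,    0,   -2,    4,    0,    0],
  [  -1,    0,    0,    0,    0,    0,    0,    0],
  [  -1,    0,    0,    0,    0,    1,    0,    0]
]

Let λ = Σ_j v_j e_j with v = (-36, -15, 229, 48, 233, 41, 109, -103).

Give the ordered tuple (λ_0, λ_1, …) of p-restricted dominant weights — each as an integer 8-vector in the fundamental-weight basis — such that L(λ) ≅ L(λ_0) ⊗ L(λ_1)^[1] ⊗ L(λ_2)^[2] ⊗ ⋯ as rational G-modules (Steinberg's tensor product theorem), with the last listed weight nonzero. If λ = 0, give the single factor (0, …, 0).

((0, 1, 0, 1, 1, 2, 0, 2), (1, 1, 1, 0, 2, 2, 0, 1), (2, 1, 0, 1, 1, 1, 1, 2), (1, 2, 2, 1, 0, 2, 1, 2))

Compute c_i = Σ_j M_{ij} v_j with v = (-36, -15, 229, 48, 233, 41, 109, -103):
  c_1 = 0*-36 + 0*-15 + 0*229 + 1*48 + 0*233 + 0*41 + 0*109 + 0*-103 = 48
  c_2 = 1*-36 + 0*-15 + 0*229 + 0*48 + 0*233 + 0*41 + 0*109 + -1*-103 = 67
  c_3 = -2*-36 + 1*-15 + 0*229 + 0*48 + 0*233 + 0*41 + 0*109 + 0*-103 = 57
  c_4 = 2*-36 + 0*-15 + 0*229 + 0*48 + 0*233 + 0*41 + 1*109 + 0*-103 = 37
  c_5 = -4*-36 + 0*-15 + 1*229 + 0*48 + -1*233 + 2*41 + 0*109 + 2*-103 = 16
  c_6 = -4*-36 + 0*-15 + 1*229 + 0*48 + -2*233 + 4*41 + 0*109 + 0*-103 = 71
  c_7 = -1*-36 + 0*-15 + 0*229 + 0*48 + 0*233 + 0*41 + 0*109 + 0*-103 = 36
  c_8 = -1*-36 + 0*-15 + 0*229 + 0*48 + 0*233 + 1*41 + 0*109 + 0*-103 = 77
Expand coordinatewise in base 3:
  c_1 = 48 = 0·3^0 + 1·3^1 + 2·3^2 + 1·3^3
  c_2 = 67 = 1·3^0 + 1·3^1 + 1·3^2 + 2·3^3
  c_3 = 57 = 0·3^0 + 1·3^1 + 0·3^2 + 2·3^3
  c_4 = 37 = 1·3^0 + 0·3^1 + 1·3^2 + 1·3^3
  c_5 = 16 = 1·3^0 + 2·3^1 + 1·3^2
  c_6 = 71 = 2·3^0 + 2·3^1 + 1·3^2 + 2·3^3
  c_7 = 36 = 0·3^0 + 0·3^1 + 1·3^2 + 1·3^3
  c_8 = 77 = 2·3^0 + 1·3^1 + 2·3^2 + 2·3^3
Factor λ_0 = (0, 1, 0, 1, 1, 2, 0, 2)
Factor λ_1 = (1, 1, 1, 0, 2, 2, 0, 1)
Factor λ_2 = (2, 1, 0, 1, 1, 1, 1, 2)
Factor λ_3 = (1, 2, 2, 1, 0, 2, 1, 2)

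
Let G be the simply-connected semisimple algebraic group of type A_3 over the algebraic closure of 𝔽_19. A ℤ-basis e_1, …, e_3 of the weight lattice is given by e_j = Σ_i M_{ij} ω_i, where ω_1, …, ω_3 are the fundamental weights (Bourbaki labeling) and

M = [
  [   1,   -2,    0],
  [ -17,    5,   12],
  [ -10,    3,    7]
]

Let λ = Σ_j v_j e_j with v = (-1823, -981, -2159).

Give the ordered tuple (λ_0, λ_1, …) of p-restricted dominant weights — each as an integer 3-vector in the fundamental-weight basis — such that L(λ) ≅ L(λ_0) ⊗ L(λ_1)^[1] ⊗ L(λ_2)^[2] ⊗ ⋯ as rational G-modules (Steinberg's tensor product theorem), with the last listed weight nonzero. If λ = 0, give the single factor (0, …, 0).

((6, 7, 3), (7, 9, 9))

Change of basis e → ω: c = M·v where v = (-1823, -981, -2159):
  c_1 = 1*-1823 + -2*-981 + 0*-2159 = 139
  c_2 = -17*-1823 + 5*-981 + 12*-2159 = 178
  c_3 = -10*-1823 + 3*-981 + 7*-2159 = 174
Expand coordinatewise in base 19:
  c_1 = 139 = 6·19^0 + 7·19^1
  c_2 = 178 = 7·19^0 + 9·19^1
  c_3 = 174 = 3·19^0 + 9·19^1
λ_0 = (6, 7, 3)
λ_1 = (7, 9, 9)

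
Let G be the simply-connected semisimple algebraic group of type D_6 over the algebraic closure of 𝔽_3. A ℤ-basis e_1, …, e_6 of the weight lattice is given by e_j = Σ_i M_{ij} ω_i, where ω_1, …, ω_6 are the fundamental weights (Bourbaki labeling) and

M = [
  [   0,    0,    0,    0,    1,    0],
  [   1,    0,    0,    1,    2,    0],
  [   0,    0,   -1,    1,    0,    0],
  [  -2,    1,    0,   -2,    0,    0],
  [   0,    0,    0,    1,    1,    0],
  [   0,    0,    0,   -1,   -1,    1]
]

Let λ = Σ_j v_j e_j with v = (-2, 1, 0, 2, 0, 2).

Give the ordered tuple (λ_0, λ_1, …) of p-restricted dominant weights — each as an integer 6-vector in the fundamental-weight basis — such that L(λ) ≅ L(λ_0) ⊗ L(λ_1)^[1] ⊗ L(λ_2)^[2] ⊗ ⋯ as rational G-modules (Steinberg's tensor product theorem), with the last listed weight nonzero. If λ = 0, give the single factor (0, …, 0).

In the fundamental-weight basis, λ has coordinates c = M·v (v = (-2, 1, 0, 2, 0, 2)):
  c_1 = (0)·(-2) + (0)·(1) + (0)·(0) + (0)·(2) + (1)·(0) + (0)·(2) = 0
  c_2 = (1)·(-2) + (0)·(1) + (0)·(0) + (1)·(2) + (2)·(0) + (0)·(2) = 0
  c_3 = (0)·(-2) + (0)·(1) + (-1)·(0) + (1)·(2) + (0)·(0) + (0)·(2) = 2
  c_4 = (-2)·(-2) + (1)·(1) + (0)·(0) + (-2)·(2) + (0)·(0) + (0)·(2) = 1
  c_5 = (0)·(-2) + (0)·(1) + (0)·(0) + (1)·(2) + (1)·(0) + (0)·(2) = 2
  c_6 = (0)·(-2) + (0)·(1) + (0)·(0) + (-1)·(2) + (-1)·(0) + (1)·(2) = 0
Base-3 expansion of each c_i:
  c_1 = 0
  c_2 = 0
  c_3 = 2 = 2·3^0
  c_4 = 1 = 1·3^0
  c_5 = 2 = 2·3^0
  c_6 = 0
p-restricted factor λ_0 = (0, 0, 2, 1, 2, 0)

((0, 0, 2, 1, 2, 0),)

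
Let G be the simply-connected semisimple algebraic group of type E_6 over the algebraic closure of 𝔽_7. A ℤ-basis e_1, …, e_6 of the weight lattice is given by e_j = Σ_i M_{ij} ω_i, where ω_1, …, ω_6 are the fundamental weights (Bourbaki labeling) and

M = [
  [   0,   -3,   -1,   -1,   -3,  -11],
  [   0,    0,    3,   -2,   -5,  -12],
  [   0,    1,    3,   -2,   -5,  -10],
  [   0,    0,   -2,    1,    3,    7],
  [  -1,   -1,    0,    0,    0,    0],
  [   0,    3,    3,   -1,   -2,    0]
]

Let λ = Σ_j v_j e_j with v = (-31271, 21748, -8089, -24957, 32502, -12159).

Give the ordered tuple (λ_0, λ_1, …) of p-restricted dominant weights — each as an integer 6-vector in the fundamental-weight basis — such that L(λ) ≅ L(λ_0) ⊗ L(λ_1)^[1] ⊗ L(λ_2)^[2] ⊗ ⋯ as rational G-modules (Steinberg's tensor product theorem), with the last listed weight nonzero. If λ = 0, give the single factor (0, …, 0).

((6, 1, 0, 2, 3, 6), (3, 4, 1, 5, 2, 6), (5, 2, 6, 3, 5, 4), (4, 5, 4, 3, 6, 2), (1, 3, 2, 1, 3, 0))

Change of basis e → ω: c = M·v where v = (-31271, 21748, -8089, -24957, 32502, -12159):
  c_1 = 0*-31271 + -3*21748 + -1*-8089 + -1*-24957 + -3*32502 + -11*-12159 = 4045
  c_2 = 0*-31271 + 0*21748 + 3*-8089 + -2*-24957 + -5*32502 + -12*-12159 = 9045
  c_3 = 0*-31271 + 1*21748 + 3*-8089 + -2*-24957 + -5*32502 + -10*-12159 = 6475
  c_4 = 0*-31271 + 0*21748 + -2*-8089 + 1*-24957 + 3*32502 + 7*-12159 = 3614
  c_5 = -1*-31271 + -1*21748 + 0*-8089 + 0*-24957 + 0*32502 + 0*-12159 = 9523
  c_6 = 0*-31271 + 3*21748 + 3*-8089 + -1*-24957 + -2*32502 + 0*-12159 = 930
Expand coordinatewise in base 7:
  c_1 = 4045 = 6·7^0 + 3·7^1 + 5·7^2 + 4·7^3 + 1·7^4
  c_2 = 9045 = 1·7^0 + 4·7^1 + 2·7^2 + 5·7^3 + 3·7^4
  c_3 = 6475 = 0·7^0 + 1·7^1 + 6·7^2 + 4·7^3 + 2·7^4
  c_4 = 3614 = 2·7^0 + 5·7^1 + 3·7^2 + 3·7^3 + 1·7^4
  c_5 = 9523 = 3·7^0 + 2·7^1 + 5·7^2 + 6·7^3 + 3·7^4
  c_6 = 930 = 6·7^0 + 6·7^1 + 4·7^2 + 2·7^3
λ_0 = (6, 1, 0, 2, 3, 6)
λ_1 = (3, 4, 1, 5, 2, 6)
λ_2 = (5, 2, 6, 3, 5, 4)
λ_3 = (4, 5, 4, 3, 6, 2)
λ_4 = (1, 3, 2, 1, 3, 0)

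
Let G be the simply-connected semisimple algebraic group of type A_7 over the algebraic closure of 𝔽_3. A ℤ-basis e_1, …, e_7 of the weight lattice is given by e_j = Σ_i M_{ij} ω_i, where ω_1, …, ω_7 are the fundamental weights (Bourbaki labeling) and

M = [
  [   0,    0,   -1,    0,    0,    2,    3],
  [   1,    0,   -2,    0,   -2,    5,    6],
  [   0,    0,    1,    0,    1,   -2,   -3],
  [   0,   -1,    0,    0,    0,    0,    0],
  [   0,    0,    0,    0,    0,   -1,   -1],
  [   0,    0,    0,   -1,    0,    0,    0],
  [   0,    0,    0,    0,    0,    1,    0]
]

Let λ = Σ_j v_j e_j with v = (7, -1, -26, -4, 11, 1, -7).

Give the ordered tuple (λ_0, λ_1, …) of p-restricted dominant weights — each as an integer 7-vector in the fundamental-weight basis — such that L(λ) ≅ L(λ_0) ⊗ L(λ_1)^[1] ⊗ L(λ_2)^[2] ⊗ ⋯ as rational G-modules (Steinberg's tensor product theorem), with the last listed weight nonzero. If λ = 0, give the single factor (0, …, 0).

((1, 0, 1, 1, 0, 1, 1), (2, 0, 1, 0, 2, 1, 0))

Converting to the ω-basis (c_i = row i of M dotted with v = (7, -1, -26, -4, 11, 1, -7)):
  c_1 = 0*7 + 0*-1 + -1*-26 + 0*-4 + 0*11 + 2*1 + 3*-7 = 7
  c_2 = 1*7 + 0*-1 + -2*-26 + 0*-4 + -2*11 + 5*1 + 6*-7 = 0
  c_3 = 0*7 + 0*-1 + 1*-26 + 0*-4 + 1*11 + -2*1 + -3*-7 = 4
  c_4 = 0*7 + -1*-1 + 0*-26 + 0*-4 + 0*11 + 0*1 + 0*-7 = 1
  c_5 = 0*7 + 0*-1 + 0*-26 + 0*-4 + 0*11 + -1*1 + -1*-7 = 6
  c_6 = 0*7 + 0*-1 + 0*-26 + -1*-4 + 0*11 + 0*1 + 0*-7 = 4
  c_7 = 0*7 + 0*-1 + 0*-26 + 0*-4 + 0*11 + 1*1 + 0*-7 = 1
Writing each c_i in base p = 3:
  c_1 = 7 = 1·3^0 + 2·3^1
  c_2 = 0
  c_3 = 4 = 1·3^0 + 1·3^1
  c_4 = 1 = 1·3^0
  c_5 = 6 = 0·3^0 + 2·3^1
  c_6 = 4 = 1·3^0 + 1·3^1
  c_7 = 1 = 1·3^0
p-restricted factor λ_0 = (1, 0, 1, 1, 0, 1, 1)
p-restricted factor λ_1 = (2, 0, 1, 0, 2, 1, 0)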